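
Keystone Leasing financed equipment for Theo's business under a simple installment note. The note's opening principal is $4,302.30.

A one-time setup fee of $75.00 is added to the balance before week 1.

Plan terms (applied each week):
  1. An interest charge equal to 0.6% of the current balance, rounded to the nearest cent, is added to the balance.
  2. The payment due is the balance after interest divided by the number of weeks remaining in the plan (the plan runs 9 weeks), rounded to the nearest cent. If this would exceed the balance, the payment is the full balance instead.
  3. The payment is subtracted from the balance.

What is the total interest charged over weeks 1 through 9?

$133.44

Week 1: $4,377.30 +$26.26 interest = $4,403.56; pay $489.28 → $3,914.28
Week 2: $3,914.28 +$23.49 interest = $3,937.77; pay $492.22 → $3,445.55
Week 3: $3,445.55 +$20.67 interest = $3,466.22; pay $495.17 → $2,971.05
Week 4: $2,971.05 +$17.83 interest = $2,988.88; pay $498.15 → $2,490.73
Week 5: $2,490.73 +$14.94 interest = $2,505.67; pay $501.13 → $2,004.54
Week 6: $2,004.54 +$12.03 interest = $2,016.57; pay $504.14 → $1,512.43
Week 7: $1,512.43 +$9.07 interest = $1,521.50; pay $507.17 → $1,014.33
Week 8: $1,014.33 +$6.09 interest = $1,020.42; pay $510.21 → $510.21
Week 9: $510.21 +$3.06 interest = $513.27; pay $513.27 → $0.00
Total interest: $26.26 + $23.49 + $20.67 + $17.83 + $14.94 + $12.03 + $9.07 + $6.09 + $3.06 = $133.44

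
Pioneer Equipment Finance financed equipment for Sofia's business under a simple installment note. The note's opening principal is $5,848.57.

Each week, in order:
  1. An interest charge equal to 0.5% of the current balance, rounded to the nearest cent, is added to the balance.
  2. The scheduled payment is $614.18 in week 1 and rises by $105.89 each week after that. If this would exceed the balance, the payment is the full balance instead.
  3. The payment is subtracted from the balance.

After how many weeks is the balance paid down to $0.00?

7

# | Opening | Interest | Payment | End bal
1 | $5,848.57 | $29.24 | $614.18 | $5,263.63
2 | $5,263.63 | $26.32 | $720.07 | $4,569.88
3 | $4,569.88 | $22.85 | $825.96 | $3,766.77
4 | $3,766.77 | $18.83 | $931.85 | $2,853.75
5 | $2,853.75 | $14.27 | $1,037.74 | $1,830.28
6 | $1,830.28 | $9.15 | $1,143.63 | $695.80
7 | $695.80 | $3.48 | $699.28 | $0.00
Balance reaches $0.00 in week 7.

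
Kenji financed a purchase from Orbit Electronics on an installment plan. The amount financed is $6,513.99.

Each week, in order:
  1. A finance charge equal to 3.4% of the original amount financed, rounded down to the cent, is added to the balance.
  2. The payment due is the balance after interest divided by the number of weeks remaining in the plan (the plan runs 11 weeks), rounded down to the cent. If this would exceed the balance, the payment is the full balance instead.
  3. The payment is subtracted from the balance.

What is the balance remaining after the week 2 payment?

Week 1: opening $6,513.99; interest $221.47 → $6,735.46; payment $612.31; balance $6,123.15
Week 2: opening $6,123.15; interest $221.47 → $6,344.62; payment $634.46; balance $5,710.16

$5,710.16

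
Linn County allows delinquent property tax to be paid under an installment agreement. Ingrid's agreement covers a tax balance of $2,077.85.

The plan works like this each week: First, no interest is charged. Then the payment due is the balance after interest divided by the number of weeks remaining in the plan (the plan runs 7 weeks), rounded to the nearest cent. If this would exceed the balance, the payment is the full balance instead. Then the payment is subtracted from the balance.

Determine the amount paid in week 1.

Week 1: $2,077.85 − $296.84 → $1,781.01

$296.84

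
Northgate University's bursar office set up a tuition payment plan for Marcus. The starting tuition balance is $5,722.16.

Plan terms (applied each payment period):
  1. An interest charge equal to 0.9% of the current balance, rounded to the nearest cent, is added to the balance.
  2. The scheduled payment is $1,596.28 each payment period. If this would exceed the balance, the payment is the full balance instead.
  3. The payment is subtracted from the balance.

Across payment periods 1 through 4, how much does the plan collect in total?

# | Opening | Interest | Payment | End bal
1 | $5,722.16 | $51.50 | $1,596.28 | $4,177.38
2 | $4,177.38 | $37.60 | $1,596.28 | $2,618.70
3 | $2,618.70 | $23.57 | $1,596.28 | $1,045.99
4 | $1,045.99 | $9.41 | $1,055.40 | $0.00
Total paid: $5,844.24

$5,844.24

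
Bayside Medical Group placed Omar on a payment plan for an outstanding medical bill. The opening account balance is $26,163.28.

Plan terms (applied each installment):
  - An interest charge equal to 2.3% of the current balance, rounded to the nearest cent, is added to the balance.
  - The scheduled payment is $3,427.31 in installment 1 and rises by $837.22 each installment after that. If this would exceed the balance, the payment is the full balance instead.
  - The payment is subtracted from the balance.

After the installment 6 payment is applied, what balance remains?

$0.00

Installment 1: $26,163.28 +$601.76 interest = $26,765.04; pay $3,427.31 → $23,337.73
Installment 2: $23,337.73 +$536.77 interest = $23,874.50; pay $4,264.53 → $19,609.97
Installment 3: $19,609.97 +$451.03 interest = $20,061.00; pay $5,101.75 → $14,959.25
Installment 4: $14,959.25 +$344.06 interest = $15,303.31; pay $5,938.97 → $9,364.34
Installment 5: $9,364.34 +$215.38 interest = $9,579.72; pay $6,776.19 → $2,803.53
Installment 6: $2,803.53 +$64.48 interest = $2,868.01; pay $2,868.01 → $0.00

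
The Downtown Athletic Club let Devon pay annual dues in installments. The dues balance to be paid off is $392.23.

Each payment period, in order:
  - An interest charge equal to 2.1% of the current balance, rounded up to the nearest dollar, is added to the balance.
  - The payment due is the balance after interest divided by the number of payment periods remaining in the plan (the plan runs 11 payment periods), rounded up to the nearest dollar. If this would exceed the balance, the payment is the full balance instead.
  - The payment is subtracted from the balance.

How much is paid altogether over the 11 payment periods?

Payment period 1: $392.23 +$9.00 interest = $401.23; pay $37.00 → $364.23
Payment period 2: $364.23 +$8.00 interest = $372.23; pay $38.00 → $334.23
Payment period 3: $334.23 +$8.00 interest = $342.23; pay $39.00 → $303.23
Payment period 4: $303.23 +$7.00 interest = $310.23; pay $39.00 → $271.23
Payment period 5: $271.23 +$6.00 interest = $277.23; pay $40.00 → $237.23
Payment period 6: $237.23 +$5.00 interest = $242.23; pay $41.00 → $201.23
Payment period 7: $201.23 +$5.00 interest = $206.23; pay $42.00 → $164.23
Payment period 8: $164.23 +$4.00 interest = $168.23; pay $43.00 → $125.23
Payment period 9: $125.23 +$3.00 interest = $128.23; pay $43.00 → $85.23
Payment period 10: $85.23 +$2.00 interest = $87.23; pay $44.00 → $43.23
Payment period 11: $43.23 +$1.00 interest = $44.23; pay $44.23 → $0.00
Total paid: $450.23

$450.23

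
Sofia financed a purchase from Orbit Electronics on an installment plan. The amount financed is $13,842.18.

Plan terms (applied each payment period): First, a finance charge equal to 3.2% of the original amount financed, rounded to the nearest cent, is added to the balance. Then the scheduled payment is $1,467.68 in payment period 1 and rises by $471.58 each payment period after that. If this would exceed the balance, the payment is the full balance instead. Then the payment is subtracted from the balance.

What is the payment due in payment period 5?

$3,354.00

Payment period 1: opening $13,842.18; interest $442.95 → $14,285.13; payment $1,467.68; balance $12,817.45
Payment period 2: opening $12,817.45; interest $442.95 → $13,260.40; payment $1,939.26; balance $11,321.14
Payment period 3: opening $11,321.14; interest $442.95 → $11,764.09; payment $2,410.84; balance $9,353.25
Payment period 4: opening $9,353.25; interest $442.95 → $9,796.20; payment $2,882.42; balance $6,913.78
Payment period 5: opening $6,913.78; interest $442.95 → $7,356.73; payment $3,354.00; balance $4,002.73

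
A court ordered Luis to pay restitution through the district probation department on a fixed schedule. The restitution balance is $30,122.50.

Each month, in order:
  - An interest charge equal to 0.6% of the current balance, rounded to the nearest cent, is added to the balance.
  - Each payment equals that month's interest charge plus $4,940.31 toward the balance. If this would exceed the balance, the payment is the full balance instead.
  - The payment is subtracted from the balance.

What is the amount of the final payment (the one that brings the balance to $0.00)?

Month 1: opening $30,122.50; interest $180.74 → $30,303.24; payment $5,121.05; balance $25,182.19
Month 2: opening $25,182.19; interest $151.09 → $25,333.28; payment $5,091.40; balance $20,241.88
Month 3: opening $20,241.88; interest $121.45 → $20,363.33; payment $5,061.76; balance $15,301.57
Month 4: opening $15,301.57; interest $91.81 → $15,393.38; payment $5,032.12; balance $10,361.26
Month 5: opening $10,361.26; interest $62.17 → $10,423.43; payment $5,002.48; balance $5,420.95
Month 6: opening $5,420.95; interest $32.53 → $5,453.48; payment $4,972.84; balance $480.64
Month 7: opening $480.64; interest $2.88 → $483.52; payment $483.52; balance $0.00

$483.52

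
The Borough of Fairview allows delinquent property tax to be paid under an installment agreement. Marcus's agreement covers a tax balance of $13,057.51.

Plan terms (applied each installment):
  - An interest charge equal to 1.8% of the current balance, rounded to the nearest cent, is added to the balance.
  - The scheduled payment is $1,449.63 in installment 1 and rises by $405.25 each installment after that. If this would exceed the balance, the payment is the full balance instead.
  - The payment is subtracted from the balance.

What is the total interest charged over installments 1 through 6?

# | Opening | Interest | Payment | End bal
1 | $13,057.51 | $235.04 | $1,449.63 | $11,842.92
2 | $11,842.92 | $213.17 | $1,854.88 | $10,201.21
3 | $10,201.21 | $183.62 | $2,260.13 | $8,124.70
4 | $8,124.70 | $146.24 | $2,665.38 | $5,605.56
5 | $5,605.56 | $100.90 | $3,070.63 | $2,635.83
6 | $2,635.83 | $47.44 | $2,683.27 | $0.00
Total interest: $235.04 + $213.17 + $183.62 + $146.24 + $100.90 + $47.44 = $926.41

$926.41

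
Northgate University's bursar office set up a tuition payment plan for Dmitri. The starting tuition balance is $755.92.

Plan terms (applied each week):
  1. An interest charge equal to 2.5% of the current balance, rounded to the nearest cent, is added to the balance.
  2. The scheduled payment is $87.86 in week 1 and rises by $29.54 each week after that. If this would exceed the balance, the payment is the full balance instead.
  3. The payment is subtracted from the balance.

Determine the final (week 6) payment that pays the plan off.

Week 1: opening $755.92; interest $18.90 → $774.82; payment $87.86; balance $686.96
Week 2: opening $686.96; interest $17.17 → $704.13; payment $117.40; balance $586.73
Week 3: opening $586.73; interest $14.67 → $601.40; payment $146.94; balance $454.46
Week 4: opening $454.46; interest $11.36 → $465.82; payment $176.48; balance $289.34
Week 5: opening $289.34; interest $7.23 → $296.57; payment $206.02; balance $90.55
Week 6: opening $90.55; interest $2.26 → $92.81; payment $92.81; balance $0.00

$92.81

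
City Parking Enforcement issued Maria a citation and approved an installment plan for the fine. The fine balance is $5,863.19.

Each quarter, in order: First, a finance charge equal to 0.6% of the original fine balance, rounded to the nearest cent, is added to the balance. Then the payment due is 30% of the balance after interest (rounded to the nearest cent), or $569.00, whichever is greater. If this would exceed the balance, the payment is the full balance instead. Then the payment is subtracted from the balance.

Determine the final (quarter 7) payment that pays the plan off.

$437.67

Quarter 1: opening $5,863.19; interest $35.18 → $5,898.37; payment $1,769.51; balance $4,128.86
Quarter 2: opening $4,128.86; interest $35.18 → $4,164.04; payment $1,249.21; balance $2,914.83
Quarter 3: opening $2,914.83; interest $35.18 → $2,950.01; payment $885.00; balance $2,065.01
Quarter 4: opening $2,065.01; interest $35.18 → $2,100.19; payment $630.06; balance $1,470.13
Quarter 5: opening $1,470.13; interest $35.18 → $1,505.31; payment $569.00; balance $936.31
Quarter 6: opening $936.31; interest $35.18 → $971.49; payment $569.00; balance $402.49
Quarter 7: opening $402.49; interest $35.18 → $437.67; payment $437.67; balance $0.00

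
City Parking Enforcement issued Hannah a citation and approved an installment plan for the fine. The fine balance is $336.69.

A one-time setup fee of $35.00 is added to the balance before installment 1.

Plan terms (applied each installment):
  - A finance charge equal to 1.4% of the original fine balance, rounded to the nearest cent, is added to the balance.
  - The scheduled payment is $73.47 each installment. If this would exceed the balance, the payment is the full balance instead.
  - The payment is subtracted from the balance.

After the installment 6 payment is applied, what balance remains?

$0.00

# | Opening | Interest | Payment | End bal
1 | $371.69 | $4.71 | $73.47 | $302.93
2 | $302.93 | $4.71 | $73.47 | $234.17
3 | $234.17 | $4.71 | $73.47 | $165.41
4 | $165.41 | $4.71 | $73.47 | $96.65
5 | $96.65 | $4.71 | $73.47 | $27.89
6 | $27.89 | $4.71 | $32.60 | $0.00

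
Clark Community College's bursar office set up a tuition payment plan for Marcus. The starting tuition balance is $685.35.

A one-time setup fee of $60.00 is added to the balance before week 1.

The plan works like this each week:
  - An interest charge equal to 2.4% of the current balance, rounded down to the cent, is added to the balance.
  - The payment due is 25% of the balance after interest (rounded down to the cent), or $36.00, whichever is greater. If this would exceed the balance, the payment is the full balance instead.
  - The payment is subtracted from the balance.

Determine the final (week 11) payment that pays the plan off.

$15.86

Week 1: opening $745.35; interest $17.88 → $763.23; payment $190.80; balance $572.43
Week 2: opening $572.43; interest $13.73 → $586.16; payment $146.54; balance $439.62
Week 3: opening $439.62; interest $10.55 → $450.17; payment $112.54; balance $337.63
Week 4: opening $337.63; interest $8.10 → $345.73; payment $86.43; balance $259.30
Week 5: opening $259.30; interest $6.22 → $265.52; payment $66.38; balance $199.14
Week 6: opening $199.14; interest $4.77 → $203.91; payment $50.97; balance $152.94
Week 7: opening $152.94; interest $3.67 → $156.61; payment $39.15; balance $117.46
Week 8: opening $117.46; interest $2.81 → $120.27; payment $36.00; balance $84.27
Week 9: opening $84.27; interest $2.02 → $86.29; payment $36.00; balance $50.29
Week 10: opening $50.29; interest $1.20 → $51.49; payment $36.00; balance $15.49
Week 11: opening $15.49; interest $0.37 → $15.86; payment $15.86; balance $0.00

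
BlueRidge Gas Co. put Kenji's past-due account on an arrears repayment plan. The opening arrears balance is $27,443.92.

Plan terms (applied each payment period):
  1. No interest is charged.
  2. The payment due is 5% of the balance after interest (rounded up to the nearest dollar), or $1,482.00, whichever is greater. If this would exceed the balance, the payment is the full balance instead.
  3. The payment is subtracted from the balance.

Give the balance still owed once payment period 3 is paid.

$22,997.92

# | Opening | Payment | End bal
1 | $27,443.92 | $1,482.00 | $25,961.92
2 | $25,961.92 | $1,482.00 | $24,479.92
3 | $24,479.92 | $1,482.00 | $22,997.92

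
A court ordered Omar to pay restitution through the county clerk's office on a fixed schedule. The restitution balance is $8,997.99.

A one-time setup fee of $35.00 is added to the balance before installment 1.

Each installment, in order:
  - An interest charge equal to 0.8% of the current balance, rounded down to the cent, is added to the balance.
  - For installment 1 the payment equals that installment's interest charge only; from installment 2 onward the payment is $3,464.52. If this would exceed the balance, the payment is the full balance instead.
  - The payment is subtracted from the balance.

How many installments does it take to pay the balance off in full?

Installment 1: opening $9,032.99; interest $72.26 → $9,105.25; payment $72.26; balance $9,032.99
Installment 2: opening $9,032.99; interest $72.26 → $9,105.25; payment $3,464.52; balance $5,640.73
Installment 3: opening $5,640.73; interest $45.12 → $5,685.85; payment $3,464.52; balance $2,221.33
Installment 4: opening $2,221.33; interest $17.77 → $2,239.10; payment $2,239.10; balance $0.00
Balance reaches $0.00 in installment 4.

4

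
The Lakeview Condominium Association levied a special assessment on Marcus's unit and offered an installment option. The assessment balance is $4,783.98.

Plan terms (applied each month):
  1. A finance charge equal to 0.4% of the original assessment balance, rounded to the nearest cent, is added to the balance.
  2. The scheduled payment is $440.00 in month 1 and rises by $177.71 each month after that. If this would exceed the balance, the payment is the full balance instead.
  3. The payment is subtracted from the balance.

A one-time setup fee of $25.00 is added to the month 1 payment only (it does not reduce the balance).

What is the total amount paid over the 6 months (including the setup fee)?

Month 1: opening $4,783.98; interest $19.14 → $4,803.12; payment $440.00 (+ $25.00 fee); balance $4,363.12
Month 2: opening $4,363.12; interest $19.14 → $4,382.26; payment $617.71; balance $3,764.55
Month 3: opening $3,764.55; interest $19.14 → $3,783.69; payment $795.42; balance $2,988.27
Month 4: opening $2,988.27; interest $19.14 → $3,007.41; payment $973.13; balance $2,034.28
Month 5: opening $2,034.28; interest $19.14 → $2,053.42; payment $1,150.84; balance $902.58
Month 6: opening $902.58; interest $19.14 → $921.72; payment $921.72; balance $0.00
Total paid: $4,923.82

$4,923.82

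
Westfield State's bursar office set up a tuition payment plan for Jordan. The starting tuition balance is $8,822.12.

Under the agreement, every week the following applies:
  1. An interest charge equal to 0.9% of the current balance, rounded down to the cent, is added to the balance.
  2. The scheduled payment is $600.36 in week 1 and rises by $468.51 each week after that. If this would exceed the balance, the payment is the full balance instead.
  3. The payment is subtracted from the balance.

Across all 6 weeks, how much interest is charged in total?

Week 1: opening $8,822.12; interest $79.39 → $8,901.51; payment $600.36; balance $8,301.15
Week 2: opening $8,301.15; interest $74.71 → $8,375.86; payment $1,068.87; balance $7,306.99
Week 3: opening $7,306.99; interest $65.76 → $7,372.75; payment $1,537.38; balance $5,835.37
Week 4: opening $5,835.37; interest $52.51 → $5,887.88; payment $2,005.89; balance $3,881.99
Week 5: opening $3,881.99; interest $34.93 → $3,916.92; payment $2,474.40; balance $1,442.52
Week 6: opening $1,442.52; interest $12.98 → $1,455.50; payment $1,455.50; balance $0.00
Total interest: $79.39 + $74.71 + $65.76 + $52.51 + $34.93 + $12.98 = $320.28

$320.28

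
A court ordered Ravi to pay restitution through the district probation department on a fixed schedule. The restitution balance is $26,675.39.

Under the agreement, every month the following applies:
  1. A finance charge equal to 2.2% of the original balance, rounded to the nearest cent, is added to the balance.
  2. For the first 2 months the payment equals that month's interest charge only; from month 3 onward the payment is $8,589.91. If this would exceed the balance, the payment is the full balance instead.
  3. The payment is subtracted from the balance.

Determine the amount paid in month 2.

# | Opening | Interest | Payment | End bal
1 | $26,675.39 | $586.86 | $586.86 | $26,675.39
2 | $26,675.39 | $586.86 | $586.86 | $26,675.39

$586.86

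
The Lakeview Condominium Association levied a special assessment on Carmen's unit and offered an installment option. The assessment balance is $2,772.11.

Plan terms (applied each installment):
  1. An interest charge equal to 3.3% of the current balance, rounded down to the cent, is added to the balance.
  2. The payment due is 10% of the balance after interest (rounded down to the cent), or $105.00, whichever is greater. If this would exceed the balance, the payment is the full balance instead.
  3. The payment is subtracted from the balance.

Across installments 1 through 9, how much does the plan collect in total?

# | Opening | Interest | Payment | End bal
1 | $2,772.11 | $91.47 | $286.35 | $2,577.23
2 | $2,577.23 | $85.04 | $266.22 | $2,396.05
3 | $2,396.05 | $79.06 | $247.51 | $2,227.60
4 | $2,227.60 | $73.51 | $230.11 | $2,071.00
5 | $2,071.00 | $68.34 | $213.93 | $1,925.41
6 | $1,925.41 | $63.53 | $198.89 | $1,790.05
7 | $1,790.05 | $59.07 | $184.91 | $1,664.21
8 | $1,664.21 | $54.91 | $171.91 | $1,547.21
9 | $1,547.21 | $51.05 | $159.82 | $1,438.44
Total paid: $1,959.65

$1,959.65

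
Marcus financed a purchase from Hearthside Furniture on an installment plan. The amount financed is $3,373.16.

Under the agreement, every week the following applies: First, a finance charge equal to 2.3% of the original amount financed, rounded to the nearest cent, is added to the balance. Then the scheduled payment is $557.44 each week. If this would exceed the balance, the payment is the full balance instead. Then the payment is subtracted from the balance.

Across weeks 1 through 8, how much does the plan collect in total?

$3,993.80

Week 1: opening $3,373.16; interest $77.58 → $3,450.74; payment $557.44; balance $2,893.30
Week 2: opening $2,893.30; interest $77.58 → $2,970.88; payment $557.44; balance $2,413.44
Week 3: opening $2,413.44; interest $77.58 → $2,491.02; payment $557.44; balance $1,933.58
Week 4: opening $1,933.58; interest $77.58 → $2,011.16; payment $557.44; balance $1,453.72
Week 5: opening $1,453.72; interest $77.58 → $1,531.30; payment $557.44; balance $973.86
Week 6: opening $973.86; interest $77.58 → $1,051.44; payment $557.44; balance $494.00
Week 7: opening $494.00; interest $77.58 → $571.58; payment $557.44; balance $14.14
Week 8: opening $14.14; interest $77.58 → $91.72; payment $91.72; balance $0.00
Total paid: $3,993.80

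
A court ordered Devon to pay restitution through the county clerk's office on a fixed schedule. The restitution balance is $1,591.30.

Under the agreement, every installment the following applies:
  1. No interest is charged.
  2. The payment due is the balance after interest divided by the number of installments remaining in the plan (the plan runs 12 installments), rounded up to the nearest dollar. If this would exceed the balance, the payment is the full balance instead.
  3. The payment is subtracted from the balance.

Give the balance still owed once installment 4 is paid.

$1,059.30

Installment 1: $1,591.30 − $133.00 → $1,458.30
Installment 2: $1,458.30 − $133.00 → $1,325.30
Installment 3: $1,325.30 − $133.00 → $1,192.30
Installment 4: $1,192.30 − $133.00 → $1,059.30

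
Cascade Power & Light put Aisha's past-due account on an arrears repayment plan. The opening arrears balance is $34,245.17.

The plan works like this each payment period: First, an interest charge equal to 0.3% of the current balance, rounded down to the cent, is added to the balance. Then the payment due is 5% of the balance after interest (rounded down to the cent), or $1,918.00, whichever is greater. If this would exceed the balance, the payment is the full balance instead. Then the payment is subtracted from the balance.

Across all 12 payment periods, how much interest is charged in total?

$869.72

Payment period 1: opening $34,245.17; interest $102.73 → $34,347.90; payment $1,918.00; balance $32,429.90
Payment period 2: opening $32,429.90; interest $97.28 → $32,527.18; payment $1,918.00; balance $30,609.18
Payment period 3: opening $30,609.18; interest $91.82 → $30,701.00; payment $1,918.00; balance $28,783.00
Payment period 4: opening $28,783.00; interest $86.34 → $28,869.34; payment $1,918.00; balance $26,951.34
Payment period 5: opening $26,951.34; interest $80.85 → $27,032.19; payment $1,918.00; balance $25,114.19
Payment period 6: opening $25,114.19; interest $75.34 → $25,189.53; payment $1,918.00; balance $23,271.53
Payment period 7: opening $23,271.53; interest $69.81 → $23,341.34; payment $1,918.00; balance $21,423.34
Payment period 8: opening $21,423.34; interest $64.27 → $21,487.61; payment $1,918.00; balance $19,569.61
Payment period 9: opening $19,569.61; interest $58.70 → $19,628.31; payment $1,918.00; balance $17,710.31
Payment period 10: opening $17,710.31; interest $53.13 → $17,763.44; payment $1,918.00; balance $15,845.44
Payment period 11: opening $15,845.44; interest $47.53 → $15,892.97; payment $1,918.00; balance $13,974.97
Payment period 12: opening $13,974.97; interest $41.92 → $14,016.89; payment $1,918.00; balance $12,098.89
Total interest: $102.73 + $97.28 + $91.82 + $86.34 + $80.85 + $75.34 + $69.81 + $64.27 + $58.70 + $53.13 + $47.53 + $41.92 = $869.72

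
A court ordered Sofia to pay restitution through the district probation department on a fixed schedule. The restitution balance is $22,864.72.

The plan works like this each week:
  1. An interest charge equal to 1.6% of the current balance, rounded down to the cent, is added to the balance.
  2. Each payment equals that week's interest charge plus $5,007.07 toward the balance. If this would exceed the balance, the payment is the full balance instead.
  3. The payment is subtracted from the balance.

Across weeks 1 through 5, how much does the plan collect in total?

Week 1: opening $22,864.72; interest $365.83 → $23,230.55; payment $5,372.90; balance $17,857.65
Week 2: opening $17,857.65; interest $285.72 → $18,143.37; payment $5,292.79; balance $12,850.58
Week 3: opening $12,850.58; interest $205.60 → $13,056.18; payment $5,212.67; balance $7,843.51
Week 4: opening $7,843.51; interest $125.49 → $7,969.00; payment $5,132.56; balance $2,836.44
Week 5: opening $2,836.44; interest $45.38 → $2,881.82; payment $2,881.82; balance $0.00
Total paid: $23,892.74

$23,892.74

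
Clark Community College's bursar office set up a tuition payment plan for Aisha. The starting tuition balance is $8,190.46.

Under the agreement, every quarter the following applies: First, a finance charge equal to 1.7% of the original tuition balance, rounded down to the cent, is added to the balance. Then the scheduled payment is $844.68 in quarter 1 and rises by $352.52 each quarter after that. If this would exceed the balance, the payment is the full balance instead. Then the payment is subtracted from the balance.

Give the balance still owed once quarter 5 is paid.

Quarter 1: opening $8,190.46; interest $139.23 → $8,329.69; payment $844.68; balance $7,485.01
Quarter 2: opening $7,485.01; interest $139.23 → $7,624.24; payment $1,197.20; balance $6,427.04
Quarter 3: opening $6,427.04; interest $139.23 → $6,566.27; payment $1,549.72; balance $5,016.55
Quarter 4: opening $5,016.55; interest $139.23 → $5,155.78; payment $1,902.24; balance $3,253.54
Quarter 5: opening $3,253.54; interest $139.23 → $3,392.77; payment $2,254.76; balance $1,138.01

$1,138.01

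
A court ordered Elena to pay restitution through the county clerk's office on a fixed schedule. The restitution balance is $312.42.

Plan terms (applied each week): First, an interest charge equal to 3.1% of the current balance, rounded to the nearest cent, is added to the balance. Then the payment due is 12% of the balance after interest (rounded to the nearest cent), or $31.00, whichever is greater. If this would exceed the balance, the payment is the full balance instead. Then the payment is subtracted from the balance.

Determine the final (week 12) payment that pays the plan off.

# | Opening | Interest | Payment | End bal
1 | $312.42 | $9.69 | $38.65 | $283.46
2 | $283.46 | $8.79 | $35.07 | $257.18
3 | $257.18 | $7.97 | $31.82 | $233.33
4 | $233.33 | $7.23 | $31.00 | $209.56
5 | $209.56 | $6.50 | $31.00 | $185.06
6 | $185.06 | $5.74 | $31.00 | $159.80
7 | $159.80 | $4.95 | $31.00 | $133.75
8 | $133.75 | $4.15 | $31.00 | $106.90
9 | $106.90 | $3.31 | $31.00 | $79.21
10 | $79.21 | $2.46 | $31.00 | $50.67
11 | $50.67 | $1.57 | $31.00 | $21.24
12 | $21.24 | $0.66 | $21.90 | $0.00

$21.90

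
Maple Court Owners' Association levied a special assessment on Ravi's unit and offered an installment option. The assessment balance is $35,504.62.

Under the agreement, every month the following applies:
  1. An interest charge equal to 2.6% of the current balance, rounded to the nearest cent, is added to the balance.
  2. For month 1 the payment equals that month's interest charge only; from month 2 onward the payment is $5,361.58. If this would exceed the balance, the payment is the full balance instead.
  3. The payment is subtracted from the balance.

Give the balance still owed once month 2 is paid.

Month 1: opening $35,504.62; interest $923.12 → $36,427.74; payment $923.12; balance $35,504.62
Month 2: opening $35,504.62; interest $923.12 → $36,427.74; payment $5,361.58; balance $31,066.16

$31,066.16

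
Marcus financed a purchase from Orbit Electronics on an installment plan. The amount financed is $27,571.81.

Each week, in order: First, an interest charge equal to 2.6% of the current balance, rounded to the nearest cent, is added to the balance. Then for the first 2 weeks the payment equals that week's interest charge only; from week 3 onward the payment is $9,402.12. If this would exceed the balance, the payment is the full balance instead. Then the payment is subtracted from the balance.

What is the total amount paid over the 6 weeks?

$30,494.48

# | Opening | Interest | Payment | End bal
1 | $27,571.81 | $716.87 | $716.87 | $27,571.81
2 | $27,571.81 | $716.87 | $716.87 | $27,571.81
3 | $27,571.81 | $716.87 | $9,402.12 | $18,886.56
4 | $18,886.56 | $491.05 | $9,402.12 | $9,975.49
5 | $9,975.49 | $259.36 | $9,402.12 | $832.73
6 | $832.73 | $21.65 | $854.38 | $0.00
Total paid: $30,494.48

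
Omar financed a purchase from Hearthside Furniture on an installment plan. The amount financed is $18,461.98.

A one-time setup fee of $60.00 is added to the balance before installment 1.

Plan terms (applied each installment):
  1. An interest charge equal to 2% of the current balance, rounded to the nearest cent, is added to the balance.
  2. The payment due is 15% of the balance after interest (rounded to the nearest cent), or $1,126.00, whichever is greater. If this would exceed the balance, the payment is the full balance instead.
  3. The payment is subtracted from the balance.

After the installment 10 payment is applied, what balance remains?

Installment 1: $18,521.98 +$370.44 interest = $18,892.42; pay $2,833.86 → $16,058.56
Installment 2: $16,058.56 +$321.17 interest = $16,379.73; pay $2,456.96 → $13,922.77
Installment 3: $13,922.77 +$278.46 interest = $14,201.23; pay $2,130.18 → $12,071.05
Installment 4: $12,071.05 +$241.42 interest = $12,312.47; pay $1,846.87 → $10,465.60
Installment 5: $10,465.60 +$209.31 interest = $10,674.91; pay $1,601.24 → $9,073.67
Installment 6: $9,073.67 +$181.47 interest = $9,255.14; pay $1,388.27 → $7,866.87
Installment 7: $7,866.87 +$157.34 interest = $8,024.21; pay $1,203.63 → $6,820.58
Installment 8: $6,820.58 +$136.41 interest = $6,956.99; pay $1,126.00 → $5,830.99
Installment 9: $5,830.99 +$116.62 interest = $5,947.61; pay $1,126.00 → $4,821.61
Installment 10: $4,821.61 +$96.43 interest = $4,918.04; pay $1,126.00 → $3,792.04

$3,792.04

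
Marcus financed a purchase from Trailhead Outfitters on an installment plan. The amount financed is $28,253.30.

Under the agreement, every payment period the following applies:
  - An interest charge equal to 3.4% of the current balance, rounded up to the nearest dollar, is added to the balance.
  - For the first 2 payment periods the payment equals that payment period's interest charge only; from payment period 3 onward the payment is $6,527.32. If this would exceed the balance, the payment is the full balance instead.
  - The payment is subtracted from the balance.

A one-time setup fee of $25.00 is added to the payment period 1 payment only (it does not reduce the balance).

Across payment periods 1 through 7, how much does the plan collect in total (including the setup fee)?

# | Opening | Interest | Payment | Fee | End bal
1 | $28,253.30 | $961.00 | $961.00 | $25.00 | $28,253.30
2 | $28,253.30 | $961.00 | $961.00 | — | $28,253.30
3 | $28,253.30 | $961.00 | $6,527.32 | — | $22,686.98
4 | $22,686.98 | $772.00 | $6,527.32 | — | $16,931.66
5 | $16,931.66 | $576.00 | $6,527.32 | — | $10,980.34
6 | $10,980.34 | $374.00 | $6,527.32 | — | $4,827.02
7 | $4,827.02 | $165.00 | $4,992.02 | — | $0.00
Total paid: $33,048.30

$33,048.30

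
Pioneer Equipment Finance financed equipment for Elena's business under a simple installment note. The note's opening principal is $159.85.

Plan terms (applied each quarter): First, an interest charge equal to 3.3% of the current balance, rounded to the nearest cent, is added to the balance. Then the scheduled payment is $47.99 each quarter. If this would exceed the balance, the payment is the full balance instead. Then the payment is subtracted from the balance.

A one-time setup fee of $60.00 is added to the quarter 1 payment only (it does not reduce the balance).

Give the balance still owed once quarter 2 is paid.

Quarter 1: opening $159.85; interest $5.28 → $165.13; payment $47.99 (+ $60.00 fee); balance $117.14
Quarter 2: opening $117.14; interest $3.87 → $121.01; payment $47.99; balance $73.02

$73.02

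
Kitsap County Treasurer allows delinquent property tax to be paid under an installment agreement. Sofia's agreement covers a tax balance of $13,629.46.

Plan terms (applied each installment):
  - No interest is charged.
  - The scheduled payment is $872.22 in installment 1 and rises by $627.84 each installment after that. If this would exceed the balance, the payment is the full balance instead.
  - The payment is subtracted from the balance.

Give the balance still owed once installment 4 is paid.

$6,373.54

Installment 1: opening $13,629.46; payment $872.22; balance $12,757.24
Installment 2: opening $12,757.24; payment $1,500.06; balance $11,257.18
Installment 3: opening $11,257.18; payment $2,127.90; balance $9,129.28
Installment 4: opening $9,129.28; payment $2,755.74; balance $6,373.54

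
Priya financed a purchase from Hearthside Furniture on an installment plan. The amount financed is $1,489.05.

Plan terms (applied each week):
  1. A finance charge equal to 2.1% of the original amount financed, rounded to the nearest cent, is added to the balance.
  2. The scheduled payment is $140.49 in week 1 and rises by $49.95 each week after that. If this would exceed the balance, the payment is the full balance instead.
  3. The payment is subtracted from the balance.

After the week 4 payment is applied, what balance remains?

Week 1: $1,489.05 +$31.27 interest = $1,520.32; pay $140.49 → $1,379.83
Week 2: $1,379.83 +$31.27 interest = $1,411.10; pay $190.44 → $1,220.66
Week 3: $1,220.66 +$31.27 interest = $1,251.93; pay $240.39 → $1,011.54
Week 4: $1,011.54 +$31.27 interest = $1,042.81; pay $290.34 → $752.47

$752.47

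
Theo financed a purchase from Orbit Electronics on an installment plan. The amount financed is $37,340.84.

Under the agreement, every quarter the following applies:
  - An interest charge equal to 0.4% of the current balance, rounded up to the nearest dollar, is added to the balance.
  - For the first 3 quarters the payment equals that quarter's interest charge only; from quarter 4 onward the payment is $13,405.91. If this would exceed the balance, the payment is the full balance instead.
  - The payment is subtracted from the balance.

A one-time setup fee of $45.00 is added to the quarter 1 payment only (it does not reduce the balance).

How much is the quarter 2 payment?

$150.00

Quarter 1: opening $37,340.84; interest $150.00 → $37,490.84; payment $150.00 (+ $45.00 fee); balance $37,340.84
Quarter 2: opening $37,340.84; interest $150.00 → $37,490.84; payment $150.00; balance $37,340.84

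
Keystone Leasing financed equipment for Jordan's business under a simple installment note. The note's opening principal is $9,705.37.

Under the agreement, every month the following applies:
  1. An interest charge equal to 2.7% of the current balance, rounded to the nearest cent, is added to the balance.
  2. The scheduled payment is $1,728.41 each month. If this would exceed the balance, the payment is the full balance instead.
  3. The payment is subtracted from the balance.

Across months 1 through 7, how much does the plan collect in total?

$10,669.80

Month 1: $9,705.37 +$262.04 interest = $9,967.41; pay $1,728.41 → $8,239.00
Month 2: $8,239.00 +$222.45 interest = $8,461.45; pay $1,728.41 → $6,733.04
Month 3: $6,733.04 +$181.79 interest = $6,914.83; pay $1,728.41 → $5,186.42
Month 4: $5,186.42 +$140.03 interest = $5,326.45; pay $1,728.41 → $3,598.04
Month 5: $3,598.04 +$97.15 interest = $3,695.19; pay $1,728.41 → $1,966.78
Month 6: $1,966.78 +$53.10 interest = $2,019.88; pay $1,728.41 → $291.47
Month 7: $291.47 +$7.87 interest = $299.34; pay $299.34 → $0.00
Total paid: $10,669.80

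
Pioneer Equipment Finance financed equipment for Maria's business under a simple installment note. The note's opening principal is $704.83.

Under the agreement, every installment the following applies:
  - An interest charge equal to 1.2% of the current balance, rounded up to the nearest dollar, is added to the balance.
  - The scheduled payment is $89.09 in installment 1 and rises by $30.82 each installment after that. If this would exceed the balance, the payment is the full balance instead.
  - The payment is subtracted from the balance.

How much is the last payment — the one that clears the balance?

Installment 1: opening $704.83; interest $9.00 → $713.83; payment $89.09; balance $624.74
Installment 2: opening $624.74; interest $8.00 → $632.74; payment $119.91; balance $512.83
Installment 3: opening $512.83; interest $7.00 → $519.83; payment $150.73; balance $369.10
Installment 4: opening $369.10; interest $5.00 → $374.10; payment $181.55; balance $192.55
Installment 5: opening $192.55; interest $3.00 → $195.55; payment $195.55; balance $0.00

$195.55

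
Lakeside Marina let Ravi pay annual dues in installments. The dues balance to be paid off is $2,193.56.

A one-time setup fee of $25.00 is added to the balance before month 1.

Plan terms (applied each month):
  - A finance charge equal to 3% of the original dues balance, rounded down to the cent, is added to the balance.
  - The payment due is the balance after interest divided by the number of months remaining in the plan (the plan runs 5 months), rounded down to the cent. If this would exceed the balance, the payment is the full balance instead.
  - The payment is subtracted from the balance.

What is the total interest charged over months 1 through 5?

$329.00

Month 1: $2,218.56 +$65.80 interest = $2,284.36; pay $456.87 → $1,827.49
Month 2: $1,827.49 +$65.80 interest = $1,893.29; pay $473.32 → $1,419.97
Month 3: $1,419.97 +$65.80 interest = $1,485.77; pay $495.25 → $990.52
Month 4: $990.52 +$65.80 interest = $1,056.32; pay $528.16 → $528.16
Month 5: $528.16 +$65.80 interest = $593.96; pay $593.96 → $0.00
Total interest: $65.80 + $65.80 + $65.80 + $65.80 + $65.80 = $329.00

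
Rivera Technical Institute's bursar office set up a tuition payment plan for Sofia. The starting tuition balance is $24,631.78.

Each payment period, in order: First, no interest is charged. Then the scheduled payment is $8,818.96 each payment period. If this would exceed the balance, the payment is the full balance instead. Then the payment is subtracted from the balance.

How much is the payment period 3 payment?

Payment period 1: $24,631.78 − $8,818.96 → $15,812.82
Payment period 2: $15,812.82 − $8,818.96 → $6,993.86
Payment period 3: $6,993.86 − $6,993.86 → $0.00

$6,993.86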